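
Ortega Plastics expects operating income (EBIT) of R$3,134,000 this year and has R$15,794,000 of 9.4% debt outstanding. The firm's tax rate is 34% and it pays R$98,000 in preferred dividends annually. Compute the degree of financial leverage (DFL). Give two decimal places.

2.09

Annual interest charges come to R$1,484,636.00.
Preferred dividends grossed up pre-tax: R$98,000 / (1 − 0.34) = R$148,484.85.
DFL = EBIT ÷ [EBIT − I − D_p/(1−t)] = R$3,134,000 ÷ [R$3,134,000 − R$1,484,636.00 − R$148,484.85] = R$3,134,000 ÷ R$1,500,879.15 = 2.0881.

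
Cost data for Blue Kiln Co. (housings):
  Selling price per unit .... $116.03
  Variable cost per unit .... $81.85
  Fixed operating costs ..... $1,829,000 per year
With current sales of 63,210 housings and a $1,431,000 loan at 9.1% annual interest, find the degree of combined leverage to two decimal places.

Total contribution margin = 63,210 × $34.18 = $2,160,517.80.
EBIT = $2,160,517.80 − $1,829,000 = $331,517.80. Interest = $130,221.00, so EBIT − I = $201,296.80.
DCL = contribution ÷ (EBIT − I) = $2,160,517.80 ÷ $201,296.80 = 10.7330.

10.73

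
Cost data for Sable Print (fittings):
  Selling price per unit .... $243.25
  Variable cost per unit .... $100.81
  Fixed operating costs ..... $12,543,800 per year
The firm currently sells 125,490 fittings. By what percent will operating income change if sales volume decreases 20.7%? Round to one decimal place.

At 125,490 units, contribution = 125,490 × $142.44 = $17,874,795.60.
Subtracting fixed costs: EBIT = $17,874,795.60 − $12,543,800 = $5,330,995.60.
Degree of operating leverage = $17,874,795.60 / $5,330,995.60 = 3.3530.
So EBIT moves 3.3530 × (-20.7%) = -69.4%.

-69.4%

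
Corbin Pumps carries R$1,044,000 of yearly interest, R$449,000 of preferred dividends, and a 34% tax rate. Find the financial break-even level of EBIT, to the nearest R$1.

Grossing the preferred dividend up to pre-tax terms: R$449,000 / (1 − 0.34) = R$680,303.03.
Financial break-even EBIT = interest + D_p ÷ (1 − t) = R$1,044,000 + R$680,303.03 = R$1,724,303.03.

R$1,724,303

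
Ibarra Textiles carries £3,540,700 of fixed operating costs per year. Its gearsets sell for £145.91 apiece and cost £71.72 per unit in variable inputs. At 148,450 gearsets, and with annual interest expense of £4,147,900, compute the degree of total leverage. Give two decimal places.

3.31

Total contribution margin = 148,450 × £74.19 = £11,013,505.50.
EBIT = £11,013,505.50 − £3,540,700 = £7,472,805.50. Interest = £4,147,900.00.
DOL = £11,013,505.50 ÷ £7,472,805.50 = 1.4738; DFL = £7,472,805.50 ÷ £3,324,905.50 = 2.2475.
Combined leverage = 1.4738 × 2.2475 = 3.3124.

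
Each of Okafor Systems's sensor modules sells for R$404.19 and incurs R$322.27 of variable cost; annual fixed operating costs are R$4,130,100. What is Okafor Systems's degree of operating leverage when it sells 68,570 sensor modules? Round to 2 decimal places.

Total contribution margin = 68,570 × R$81.92 = R$5,617,254.40.
Subtracting fixed costs: EBIT = R$5,617,254.40 − R$4,130,100 = R$1,487,154.40.
Degree of operating leverage = R$5,617,254.40 / R$1,487,154.40 = 3.7772.

3.78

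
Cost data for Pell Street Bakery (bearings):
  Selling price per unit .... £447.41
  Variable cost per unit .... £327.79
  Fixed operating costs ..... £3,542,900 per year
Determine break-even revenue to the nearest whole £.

£13,251,370

CM per unit = £447.41 − £327.79 = £119.62; CM ratio = £119.62 / £447.41 = 0.2674.
Break-even sales = FC ÷ CM ratio = £3,542,900 × £447.41 / £119.62 = £13,251,370.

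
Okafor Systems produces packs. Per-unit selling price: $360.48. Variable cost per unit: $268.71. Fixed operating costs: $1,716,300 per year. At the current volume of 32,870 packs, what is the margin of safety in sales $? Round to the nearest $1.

Each unit contributes $360.48 − $268.71 = $91.77. Break-even units = $1,716,300 ÷ $91.77 = 18,702.19; break-even revenue = 18,702.19 × $360.48 = $6,741,765.54.
Current sales = 32,870 × $360.48 = $11,848,977.60.
Margin of safety = $11,848,977.60 − $6,741,765.54 = $5,107,212.

$5,107,212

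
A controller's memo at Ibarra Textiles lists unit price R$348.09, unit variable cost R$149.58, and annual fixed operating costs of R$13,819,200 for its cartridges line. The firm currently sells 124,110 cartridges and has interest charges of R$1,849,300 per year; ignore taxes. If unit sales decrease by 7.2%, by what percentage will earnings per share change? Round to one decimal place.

Total contribution margin = 124,110 × R$198.51 = R$24,637,076.10.
EBIT = R$24,637,076.10 − R$13,819,200 = R$10,817,876.10.
After interest of R$1,849,300.00, pre-tax earnings = R$8,968,576.10.
Degree of combined leverage = contribution ÷ (EBIT − I) = R$24,637,076.10 ÷ R$8,968,576.10 = 2.7470.
%ΔEPS = DCL × %ΔSales = 2.7470 × -7.2% = -19.8%.

-19.8%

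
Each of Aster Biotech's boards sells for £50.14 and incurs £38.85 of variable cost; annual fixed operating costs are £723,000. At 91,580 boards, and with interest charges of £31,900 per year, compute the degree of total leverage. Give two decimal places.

Contribution at this volume is 91,580 × £11.29 = £1,033,938.20.
Subtracting fixed costs: EBIT = £1,033,938.20 − £723,000 = £310,938.20. Interest = £31,900.00, so EBIT − I = £279,038.20.
DCL = contribution ÷ (EBIT − I) = £1,033,938.20 ÷ £279,038.20 = 3.7054.

3.71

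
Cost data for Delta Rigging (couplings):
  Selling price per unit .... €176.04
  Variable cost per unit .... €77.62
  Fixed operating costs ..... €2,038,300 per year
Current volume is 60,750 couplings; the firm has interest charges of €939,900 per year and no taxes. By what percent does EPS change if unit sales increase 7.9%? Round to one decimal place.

Total contribution margin = 60,750 × €98.42 = €5,979,015.00.
Subtracting fixed costs: EBIT = €5,979,015.00 − €2,038,300 = €3,940,715.00.
After interest of €939,900.00, pre-tax earnings = €3,000,815.00.
DCL = total CM / (EBIT − I) = €5,979,015.00 / €3,000,815.00 = 1.9925.
EPS therefore changes by 1.9925 × (+7.9%) = +15.7%.

+15.7%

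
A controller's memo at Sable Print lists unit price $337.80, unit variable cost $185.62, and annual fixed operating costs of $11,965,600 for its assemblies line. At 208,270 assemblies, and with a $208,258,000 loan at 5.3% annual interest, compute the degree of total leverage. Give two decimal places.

3.65

At 208,270 units, contribution = 208,270 × $152.18 = $31,694,528.60.
Operating income = contribution − fixed costs = $31,694,528.60 − $11,965,600 = $19,728,928.60. Interest = $11,037,674.00, so EBIT − I = $8,691,254.60.
DCL = contribution ÷ (EBIT − I) = $31,694,528.60 ÷ $8,691,254.60 = 3.6467.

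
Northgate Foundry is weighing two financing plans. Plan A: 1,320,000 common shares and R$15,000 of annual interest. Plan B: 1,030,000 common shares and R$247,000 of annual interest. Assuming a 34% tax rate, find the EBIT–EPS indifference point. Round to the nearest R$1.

Set EPS_A = EPS_B: (EBIT − R$15,000)(1 − 0.34) ÷ 1,320,000 = (EBIT − R$247,000)(1 − 0.34) ÷ 1,030,000.
Cancelling (1 − t) and cross-multiplying: 1,030,000·(EBIT − 15,000) = 1,320,000·(EBIT − 247,000).
EBIT × (1,320,000 − 1,030,000) = 247,000 × 1,320,000 − 15,000 × 1,030,000 = 310,590,000,000, so EBIT = 310,590,000,000 ÷ 290,000 = 1,071,000.00.

R$1,071,000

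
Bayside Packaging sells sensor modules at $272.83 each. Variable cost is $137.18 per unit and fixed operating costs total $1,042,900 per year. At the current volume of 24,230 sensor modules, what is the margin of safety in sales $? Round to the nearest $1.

$4,513,108

Unit CM = price − variable cost = $272.83 − $137.18 = $135.65. Break-even units = $1,042,900 ÷ $135.65 = 7,688.17; break-even revenue = 7,688.17 × $272.83 = $2,097,562.90.
Actual sales revenue = 24,230 × $272.83 = $6,610,670.90.
Margin of safety = $6,610,670.90 − $2,097,562.90 = $4,513,108.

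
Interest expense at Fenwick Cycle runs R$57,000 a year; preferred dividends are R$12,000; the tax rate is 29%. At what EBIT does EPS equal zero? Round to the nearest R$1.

Grossing the preferred dividend up to pre-tax terms: R$12,000 / (1 − 0.29) = R$16,901.41.
EPS = 0 when EBIT covers interest plus the pre-tax preferred burden: R$57,000 + R$16,901.41 = R$73,901.41.

R$73,901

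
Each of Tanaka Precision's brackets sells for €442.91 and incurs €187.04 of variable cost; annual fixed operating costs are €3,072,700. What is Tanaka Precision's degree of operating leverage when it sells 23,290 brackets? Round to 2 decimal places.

2.06

At 23,290 units, contribution = 23,290 × €255.87 = €5,959,212.30.
EBIT = €5,959,212.30 − €3,072,700 = €2,886,512.30.
DOL = contribution ÷ EBIT = €5,959,212.30 ÷ €2,886,512.30 = 2.0645.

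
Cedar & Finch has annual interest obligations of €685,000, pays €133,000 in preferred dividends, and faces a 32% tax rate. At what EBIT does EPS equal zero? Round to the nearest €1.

Grossing the preferred dividend up to pre-tax terms: €133,000 / (1 − 0.32) = €195,588.24.
EPS = 0 when EBIT covers interest plus the pre-tax preferred burden: €685,000 + €195,588.24 = €880,588.24.

€880,588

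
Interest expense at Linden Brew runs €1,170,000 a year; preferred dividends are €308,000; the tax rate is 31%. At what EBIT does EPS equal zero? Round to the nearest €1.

€1,616,377

Grossing the preferred dividend up to pre-tax terms: €308,000 / (1 − 0.31) = €446,376.81.
Financial break-even EBIT = interest + D_p ÷ (1 − t) = €1,170,000 + €446,376.81 = €1,616,376.81.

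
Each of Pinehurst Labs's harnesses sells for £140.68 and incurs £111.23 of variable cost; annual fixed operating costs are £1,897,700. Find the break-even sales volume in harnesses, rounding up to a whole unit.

64,439 harnesses

Unit CM = price − variable cost = £140.68 − £111.23 = £29.45.
Break-even Q = £1,897,700 / £29.45 = 64,438.03 → 64,439 harnesses.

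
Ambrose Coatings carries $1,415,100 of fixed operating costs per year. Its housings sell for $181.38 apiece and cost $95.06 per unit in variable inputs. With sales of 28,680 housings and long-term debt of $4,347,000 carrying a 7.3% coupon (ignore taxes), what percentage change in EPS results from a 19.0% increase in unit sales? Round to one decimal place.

Total contribution margin = 28,680 × $86.32 = $2,475,657.60.
Operating income = contribution − fixed costs = $2,475,657.60 − $1,415,100 = $1,060,557.60.
After interest of $317,331.00, pre-tax earnings = $743,226.60.
DCL = total CM / (EBIT − I) = $2,475,657.60 / $743,226.60 = 3.3310.
EPS therefore changes by 3.3310 × (+19.0%) = +63.3%.

+63.3%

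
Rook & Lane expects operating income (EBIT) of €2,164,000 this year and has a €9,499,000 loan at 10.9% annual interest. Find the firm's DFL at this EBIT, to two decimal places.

Annual interest charges come to €1,035,391.00.
DFL = EBIT ÷ (EBIT − I) = €2,164,000 ÷ (€2,164,000 − €1,035,391.00) = €2,164,000 ÷ €1,128,609.00 = 1.9174.

1.92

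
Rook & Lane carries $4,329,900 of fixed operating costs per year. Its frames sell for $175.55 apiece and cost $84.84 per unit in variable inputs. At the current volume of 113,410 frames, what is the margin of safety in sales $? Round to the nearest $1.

$11,529,521

Unit CM = price − variable cost = $175.55 − $84.84 = $90.71. Break-even units = $4,329,900 ÷ $90.71 = 47,733.44; break-even revenue = 47,733.44 × $175.55 = $8,379,604.73.
Current sales = 113,410 × $175.55 = $19,909,125.50.
Margin of safety = $19,909,125.50 − $8,379,604.73 = $11,529,521.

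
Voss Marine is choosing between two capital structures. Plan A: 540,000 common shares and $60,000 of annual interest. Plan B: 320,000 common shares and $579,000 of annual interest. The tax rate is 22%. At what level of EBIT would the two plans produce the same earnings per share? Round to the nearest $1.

Set EPS_A = EPS_B: (EBIT − $60,000)(1 − 0.22) ÷ 540,000 = (EBIT − $579,000)(1 − 0.22) ÷ 320,000.
Cancelling (1 − t) and cross-multiplying: 320,000·(EBIT − 60,000) = 540,000·(EBIT − 579,000).
EBIT × (540,000 − 320,000) = 579,000 × 540,000 − 60,000 × 320,000 = 293,460,000,000, so EBIT = 293,460,000,000 ÷ 220,000 = 1,333,909.09.

$1,333,909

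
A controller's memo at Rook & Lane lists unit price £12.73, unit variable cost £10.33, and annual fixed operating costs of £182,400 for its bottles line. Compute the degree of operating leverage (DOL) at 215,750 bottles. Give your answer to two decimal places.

Contribution at this volume is 215,750 × £2.40 = £517,800.00.
EBIT = £517,800.00 − £182,400 = £335,400.00.
So DOL = total CM / EBIT = £517,800.00 / £335,400.00 = 1.5438.

1.54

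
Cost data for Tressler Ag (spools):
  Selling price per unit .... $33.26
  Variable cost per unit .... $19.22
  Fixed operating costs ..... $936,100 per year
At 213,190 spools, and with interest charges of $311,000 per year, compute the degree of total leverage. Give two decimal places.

Contribution at this volume is 213,190 × $14.04 = $2,993,187.60.
EBIT = $2,993,187.60 − $936,100 = $2,057,087.60. Interest = $311,000.00, so EBIT − I = $1,746,087.60.
DCL = contribution ÷ (EBIT − I) = $2,993,187.60 ÷ $1,746,087.60 = 1.7142.

1.71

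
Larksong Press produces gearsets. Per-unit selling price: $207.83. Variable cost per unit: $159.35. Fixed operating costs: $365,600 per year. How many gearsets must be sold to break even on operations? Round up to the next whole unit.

7,542 gearsets

Each unit contributes $207.83 − $159.35 = $48.48.
Break-even volume = fixed costs ÷ CM per unit = $365,600 ÷ $48.48 = 7,541.25, so 7,542 gearsets.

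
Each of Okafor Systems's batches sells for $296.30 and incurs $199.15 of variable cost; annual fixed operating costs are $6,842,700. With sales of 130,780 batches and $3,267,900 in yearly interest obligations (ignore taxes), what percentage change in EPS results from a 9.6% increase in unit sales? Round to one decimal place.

Contribution at this volume is 130,780 × $97.15 = $12,705,277.00.
EBIT = $12,705,277.00 − $6,842,700 = $5,862,577.00.
After interest of $3,267,900.00, pre-tax earnings = $2,594,677.00.
Degree of combined leverage = contribution ÷ (EBIT − I) = $12,705,277.00 ÷ $2,594,677.00 = 4.8967.
EPS therefore changes by 4.8967 × (+9.6%) = +47.0%.

+47.0%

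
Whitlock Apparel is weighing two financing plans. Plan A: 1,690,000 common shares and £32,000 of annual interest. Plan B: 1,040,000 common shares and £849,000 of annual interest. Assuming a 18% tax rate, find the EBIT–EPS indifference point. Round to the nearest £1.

Set EPS_A = EPS_B: (EBIT − £32,000)(1 − 0.18) ÷ 1,690,000 = (EBIT − £849,000)(1 − 0.18) ÷ 1,040,000.
The (1 − t) factor cancels: (EBIT − 32,000) × 1,040,000 = (EBIT − 849,000) × 1,690,000.
EBIT × (1,690,000 − 1,040,000) = 849,000 × 1,690,000 − 32,000 × 1,040,000 = 1,401,530,000,000, so EBIT = 1,401,530,000,000 ÷ 650,000 = 2,156,200.00.

£2,156,200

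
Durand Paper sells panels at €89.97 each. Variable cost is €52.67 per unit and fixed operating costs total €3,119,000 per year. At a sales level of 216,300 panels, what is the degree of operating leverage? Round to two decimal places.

1.63

At 216,300 units, contribution = 216,300 × €37.30 = €8,067,990.00.
Operating income = contribution − fixed costs = €8,067,990.00 − €3,119,000 = €4,948,990.00.
DOL = contribution ÷ EBIT = €8,067,990.00 ÷ €4,948,990.00 = 1.6302.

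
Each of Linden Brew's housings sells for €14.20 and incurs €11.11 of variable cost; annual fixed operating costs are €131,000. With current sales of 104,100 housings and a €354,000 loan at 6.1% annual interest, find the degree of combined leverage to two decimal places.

1.90

Contribution at this volume is 104,100 × €3.09 = €321,669.00.
EBIT = €321,669.00 − €131,000 = €190,669.00. Interest = €21,594.00, so EBIT − I = €169,075.00.
DCL = contribution ÷ (EBIT − I) = €321,669.00 ÷ €169,075.00 = 1.9025.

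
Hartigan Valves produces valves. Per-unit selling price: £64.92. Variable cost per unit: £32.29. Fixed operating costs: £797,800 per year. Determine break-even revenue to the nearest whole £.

Contribution margin per unit = £64.92 − £32.29 = £32.63, a CM ratio of £32.63 ÷ £64.92 = 0.5026.
Break-even revenue = fixed costs × price ÷ CM = £797,800 × £64.92 ÷ £32.63 = £1,587,287.

£1,587,287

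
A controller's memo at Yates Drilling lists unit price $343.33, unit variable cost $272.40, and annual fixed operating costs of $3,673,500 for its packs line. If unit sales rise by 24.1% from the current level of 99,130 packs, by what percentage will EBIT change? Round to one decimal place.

+50.5%

Contribution at this volume is 99,130 × $70.93 = $7,031,290.90.
EBIT = $7,031,290.90 − $3,673,500 = $3,357,790.90.
So DOL = total CM / EBIT = $7,031,290.90 / $3,357,790.90 = 2.0940.
Operating income changes by 2.0940 × +24.1% = +50.5%.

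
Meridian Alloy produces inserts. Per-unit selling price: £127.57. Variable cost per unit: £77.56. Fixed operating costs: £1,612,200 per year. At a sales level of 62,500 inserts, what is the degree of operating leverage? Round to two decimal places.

2.07

At 62,500 units, contribution = 62,500 × £50.01 = £3,125,625.00.
Operating income = contribution − fixed costs = £3,125,625.00 − £1,612,200 = £1,513,425.00.
Degree of operating leverage = £3,125,625.00 / £1,513,425.00 = 2.0653.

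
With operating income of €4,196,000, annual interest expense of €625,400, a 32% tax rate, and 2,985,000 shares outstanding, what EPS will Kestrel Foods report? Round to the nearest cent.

€0.81

Interest = €625,400.00, so EBT = €4,196,000 − €625,400.00 = €3,570,600.00.
Net income = €3,570,600.00 × (1 − 0.32) = €2,428,008.00.
EPS = €2,428,008.00 ÷ 2,985,000 = €0.81.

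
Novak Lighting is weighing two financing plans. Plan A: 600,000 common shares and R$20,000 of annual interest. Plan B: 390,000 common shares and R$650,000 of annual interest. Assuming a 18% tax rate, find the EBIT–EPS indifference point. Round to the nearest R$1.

Set EPS_A = EPS_B: (EBIT − R$20,000)(1 − 0.18) ÷ 600,000 = (EBIT − R$650,000)(1 − 0.18) ÷ 390,000.
The (1 − t) factor cancels: (EBIT − 20,000) × 390,000 = (EBIT − 650,000) × 600,000.
Solving, EBIT = (650,000·600,000 − 20,000·390,000) / (600,000 − 390,000) = 382,200,000,000 / 210,000 = 1,820,000.00.

R$1,820,000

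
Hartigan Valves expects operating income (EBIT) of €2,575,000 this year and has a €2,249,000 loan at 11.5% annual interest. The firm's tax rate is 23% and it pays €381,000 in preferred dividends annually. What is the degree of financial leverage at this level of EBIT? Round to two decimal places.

1.41

Annual interest charges come to €258,635.00.
Preferred dividends grossed up pre-tax: €381,000 / (1 − 0.23) = €494,805.19.
DFL = EBIT ÷ [EBIT − I − D_p/(1−t)] = €2,575,000 ÷ [€2,575,000 − €258,635.00 − €494,805.19] = €2,575,000 ÷ €1,821,559.81 = 1.4136.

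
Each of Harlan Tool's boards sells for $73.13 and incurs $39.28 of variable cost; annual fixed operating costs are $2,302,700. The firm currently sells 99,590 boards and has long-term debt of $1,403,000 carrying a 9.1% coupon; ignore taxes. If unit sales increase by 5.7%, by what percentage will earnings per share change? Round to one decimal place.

Total contribution margin = 99,590 × $33.85 = $3,371,121.50.
EBIT = $3,371,121.50 − $2,302,700 = $1,068,421.50.
Interest = $127,673.00, so EBIT − I = $940,748.50.
DCL = total CM / (EBIT − I) = $3,371,121.50 / $940,748.50 = 3.5834.
%ΔEPS = DCL × %ΔSales = 3.5834 × +5.7% = +20.4%.

+20.4%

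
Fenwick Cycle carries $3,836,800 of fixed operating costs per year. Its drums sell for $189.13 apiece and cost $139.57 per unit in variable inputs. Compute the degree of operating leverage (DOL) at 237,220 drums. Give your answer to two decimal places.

1.48

Total contribution margin = 237,220 × $49.56 = $11,756,623.20.
Subtracting fixed costs: EBIT = $11,756,623.20 − $3,836,800 = $7,919,823.20.
So DOL = total CM / EBIT = $11,756,623.20 / $7,919,823.20 = 1.4845.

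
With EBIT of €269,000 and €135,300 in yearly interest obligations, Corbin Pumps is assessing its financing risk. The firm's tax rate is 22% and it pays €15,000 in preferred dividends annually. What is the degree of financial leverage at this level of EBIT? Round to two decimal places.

Annual interest charges come to €135,300.00.
Preferred dividends grossed up pre-tax: €15,000 / (1 − 0.22) = €19,230.77.
DFL = EBIT ÷ [EBIT − I − D_p/(1−t)] = €269,000 ÷ [€269,000 − €135,300.00 − €19,230.77] = €269,000 ÷ €114,469.23 = 2.3500.

2.35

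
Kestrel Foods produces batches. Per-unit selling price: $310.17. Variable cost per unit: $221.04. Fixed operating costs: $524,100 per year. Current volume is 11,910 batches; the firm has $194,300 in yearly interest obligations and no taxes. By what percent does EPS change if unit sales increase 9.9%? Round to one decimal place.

Total contribution margin = 11,910 × $89.13 = $1,061,538.30.
Operating income = contribution − fixed costs = $1,061,538.30 − $524,100 = $537,438.30.
Interest = $194,300.00, so EBIT − I = $343,138.30.
Degree of combined leverage = contribution ÷ (EBIT − I) = $1,061,538.30 ÷ $343,138.30 = 3.0936.
%ΔEPS = DCL × %ΔSales = 3.0936 × +9.9% = +30.6%.

+30.6%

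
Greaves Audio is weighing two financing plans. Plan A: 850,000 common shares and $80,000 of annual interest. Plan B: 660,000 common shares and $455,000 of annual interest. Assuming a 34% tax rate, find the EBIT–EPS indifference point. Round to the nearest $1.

$1,757,632

At indifference, (EBIT − 80,000)(1 − t)/850,000 = (EBIT − 455,000)(1 − t)/660,000.
Cancelling (1 − t) and cross-multiplying: 660,000·(EBIT − 80,000) = 850,000·(EBIT − 455,000).
EBIT × (850,000 − 660,000) = 455,000 × 850,000 − 80,000 × 660,000 = 333,950,000,000, so EBIT = 333,950,000,000 ÷ 190,000 = 1,757,631.58.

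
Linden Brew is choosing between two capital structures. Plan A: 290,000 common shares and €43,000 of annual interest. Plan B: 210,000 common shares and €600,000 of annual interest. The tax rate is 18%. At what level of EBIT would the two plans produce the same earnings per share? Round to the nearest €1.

€2,062,125

Set EPS_A = EPS_B: (EBIT − €43,000)(1 − 0.18) ÷ 290,000 = (EBIT − €600,000)(1 − 0.18) ÷ 210,000.
Cancelling (1 − t) and cross-multiplying: 210,000·(EBIT − 43,000) = 290,000·(EBIT − 600,000).
EBIT × (290,000 − 210,000) = 600,000 × 290,000 − 43,000 × 210,000 = 164,970,000,000, so EBIT = 164,970,000,000 ÷ 80,000 = 2,062,125.00.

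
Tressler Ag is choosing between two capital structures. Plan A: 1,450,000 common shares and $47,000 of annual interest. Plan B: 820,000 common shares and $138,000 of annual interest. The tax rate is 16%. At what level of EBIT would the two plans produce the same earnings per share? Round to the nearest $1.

$256,444

Set EPS_A = EPS_B: (EBIT − $47,000)(1 − 0.16) ÷ 1,450,000 = (EBIT − $138,000)(1 − 0.16) ÷ 820,000.
The (1 − t) factor cancels: (EBIT − 47,000) × 820,000 = (EBIT − 138,000) × 1,450,000.
Solving, EBIT = (138,000·1,450,000 − 47,000·820,000) / (1,450,000 − 820,000) = 161,560,000,000 / 630,000 = 256,444.44.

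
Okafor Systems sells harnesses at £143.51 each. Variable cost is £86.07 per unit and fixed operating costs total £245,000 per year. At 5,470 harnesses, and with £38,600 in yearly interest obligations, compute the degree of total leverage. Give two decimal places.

Contribution at this volume is 5,470 × £57.44 = £314,196.80.
Operating income = contribution − fixed costs = £314,196.80 − £245,000 = £69,196.80. Interest = £38,600.00, so EBIT − I = £30,596.80.
DCL = contribution ÷ (EBIT − I) = £314,196.80 ÷ £30,596.80 = 10.2689.

10.27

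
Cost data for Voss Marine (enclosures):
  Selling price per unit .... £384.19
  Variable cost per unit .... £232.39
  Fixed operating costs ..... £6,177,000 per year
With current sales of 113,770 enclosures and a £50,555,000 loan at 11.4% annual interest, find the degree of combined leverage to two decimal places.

3.24

Contribution at this volume is 113,770 × £151.80 = £17,270,286.00.
Subtracting fixed costs: EBIT = £17,270,286.00 − £6,177,000 = £11,093,286.00. Interest = £5,763,270.00.
DOL = £17,270,286.00 ÷ £11,093,286.00 = 1.5568; DFL = £11,093,286.00 ÷ £5,330,016.00 = 2.0813.
DCL = DOL × DFL = 1.5568 × 2.0813 = 3.2402.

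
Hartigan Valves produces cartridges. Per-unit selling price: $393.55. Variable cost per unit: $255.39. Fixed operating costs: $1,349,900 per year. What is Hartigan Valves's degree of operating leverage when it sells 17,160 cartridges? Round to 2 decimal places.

Contribution at this volume is 17,160 × $138.16 = $2,370,825.60.
Subtracting fixed costs: EBIT = $2,370,825.60 − $1,349,900 = $1,020,925.60.
DOL = contribution ÷ EBIT = $2,370,825.60 ÷ $1,020,925.60 = 2.3222.

2.32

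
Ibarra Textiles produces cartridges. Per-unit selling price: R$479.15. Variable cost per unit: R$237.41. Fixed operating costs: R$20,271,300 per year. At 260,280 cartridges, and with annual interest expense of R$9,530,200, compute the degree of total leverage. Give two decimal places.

1.90

At 260,280 units, contribution = 260,280 × R$241.74 = R$62,920,087.20.
Subtracting fixed costs: EBIT = R$62,920,087.20 − R$20,271,300 = R$42,648,787.20. Interest = R$9,530,200.00, so EBIT − I = R$33,118,587.20.
DCL = contribution ÷ (EBIT − I) = R$62,920,087.20 ÷ R$33,118,587.20 = 1.8998.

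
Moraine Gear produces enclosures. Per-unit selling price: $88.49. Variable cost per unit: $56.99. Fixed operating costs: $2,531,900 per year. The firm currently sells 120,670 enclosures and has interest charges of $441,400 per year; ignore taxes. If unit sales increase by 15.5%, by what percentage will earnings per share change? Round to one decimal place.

Contribution at this volume is 120,670 × $31.50 = $3,801,105.00.
Operating income = contribution − fixed costs = $3,801,105.00 − $2,531,900 = $1,269,205.00.
After interest of $441,400.00, pre-tax earnings = $827,805.00.
Degree of combined leverage = contribution ÷ (EBIT − I) = $3,801,105.00 ÷ $827,805.00 = 4.5918.
EPS therefore changes by 4.5918 × (+15.5%) = +71.2%.

+71.2%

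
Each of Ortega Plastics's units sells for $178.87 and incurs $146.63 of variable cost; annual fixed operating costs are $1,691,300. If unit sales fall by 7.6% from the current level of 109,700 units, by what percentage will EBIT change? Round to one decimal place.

-14.6%

Total contribution margin = 109,700 × $32.24 = $3,536,728.00.
EBIT = $3,536,728.00 − $1,691,300 = $1,845,428.00.
DOL = contribution ÷ EBIT = $3,536,728.00 ÷ $1,845,428.00 = 1.9165.
So EBIT moves 1.9165 × (-7.6%) = -14.6%.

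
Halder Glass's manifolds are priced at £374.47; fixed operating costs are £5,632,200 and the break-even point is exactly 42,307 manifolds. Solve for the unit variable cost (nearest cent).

£241.34

At break-even, FC = Q × (P − VC), so P − VC = £5,632,200 ÷ 42,307 = £133.1269.
Variable cost per unit = £374.47 − £133.1269 = £241.34.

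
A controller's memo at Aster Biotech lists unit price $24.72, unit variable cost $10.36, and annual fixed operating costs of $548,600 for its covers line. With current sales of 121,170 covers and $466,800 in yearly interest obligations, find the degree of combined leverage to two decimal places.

2.40

Total contribution margin = 121,170 × $14.36 = $1,740,001.20.
EBIT = $1,740,001.20 − $548,600 = $1,191,401.20. Interest = $466,800.00.
DOL = $1,740,001.20 ÷ $1,191,401.20 = 1.4605; DFL = $1,191,401.20 ÷ $724,601.20 = 1.6442.
Combined leverage = 1.4605 × 1.6442 = 2.4014.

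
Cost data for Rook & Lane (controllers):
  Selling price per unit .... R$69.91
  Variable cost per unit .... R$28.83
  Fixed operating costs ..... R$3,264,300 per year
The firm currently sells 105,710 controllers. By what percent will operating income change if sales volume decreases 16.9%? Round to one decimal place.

Contribution at this volume is 105,710 × R$41.08 = R$4,342,566.80.
EBIT = R$4,342,566.80 − R$3,264,300 = R$1,078,266.80.
DOL = contribution ÷ EBIT = R$4,342,566.80 ÷ R$1,078,266.80 = 4.0274.
Operating income changes by 4.0274 × -16.9% = -68.1%.

-68.1%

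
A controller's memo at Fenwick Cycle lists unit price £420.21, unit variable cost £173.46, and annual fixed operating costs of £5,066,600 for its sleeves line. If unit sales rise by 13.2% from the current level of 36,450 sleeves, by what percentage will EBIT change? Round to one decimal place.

+30.2%

Contribution at this volume is 36,450 × £246.75 = £8,994,037.50.
EBIT = £8,994,037.50 − £5,066,600 = £3,927,437.50.
Degree of operating leverage = £8,994,037.50 / £3,927,437.50 = 2.2901.
So EBIT moves 2.2901 × (+13.2%) = +30.2%.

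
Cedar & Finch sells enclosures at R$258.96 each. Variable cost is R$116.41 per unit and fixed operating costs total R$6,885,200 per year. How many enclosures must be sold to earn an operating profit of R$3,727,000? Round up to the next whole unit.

Unit CM = price − variable cost = R$258.96 − R$116.41 = R$142.55.
Need Q such that Q × R$142.55 − R$6,885,200 = R$3,727,000, i.e. Q = R$10,612,200 / R$142.55 = 74,445.46 → 74,446.

74,446 enclosures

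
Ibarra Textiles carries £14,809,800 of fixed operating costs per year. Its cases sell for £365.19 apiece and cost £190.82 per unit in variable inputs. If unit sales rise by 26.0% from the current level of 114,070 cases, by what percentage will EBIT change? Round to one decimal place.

Total contribution margin = 114,070 × £174.37 = £19,890,385.90.
Subtracting fixed costs: EBIT = £19,890,385.90 − £14,809,800 = £5,080,585.90.
DOL = contribution ÷ EBIT = £19,890,385.90 ÷ £5,080,585.90 = 3.9150.
So EBIT moves 3.9150 × (+26.0%) = +101.8%.

+101.8%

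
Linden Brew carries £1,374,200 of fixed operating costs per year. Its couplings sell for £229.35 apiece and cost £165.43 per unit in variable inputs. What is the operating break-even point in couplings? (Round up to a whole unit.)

21,499 couplings

Each unit contributes £229.35 − £165.43 = £63.92.
Break-even volume = fixed costs ÷ CM per unit = £1,374,200 ÷ £63.92 = 21,498.75, so 21,499 couplings.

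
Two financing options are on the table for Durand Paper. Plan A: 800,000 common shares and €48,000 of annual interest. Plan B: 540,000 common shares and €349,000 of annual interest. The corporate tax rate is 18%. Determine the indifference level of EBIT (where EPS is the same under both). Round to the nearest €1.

At indifference, (EBIT − 48,000)(1 − t)/800,000 = (EBIT − 349,000)(1 − t)/540,000.
The (1 − t) factor cancels: (EBIT − 48,000) × 540,000 = (EBIT − 349,000) × 800,000.
Solving, EBIT = (349,000·800,000 − 48,000·540,000) / (800,000 − 540,000) = 253,280,000,000 / 260,000 = 974,153.85.

€974,154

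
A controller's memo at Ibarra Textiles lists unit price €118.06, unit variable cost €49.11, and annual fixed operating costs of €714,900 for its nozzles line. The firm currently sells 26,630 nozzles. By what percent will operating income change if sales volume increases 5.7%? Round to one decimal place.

Contribution at this volume is 26,630 × €68.95 = €1,836,138.50.
EBIT = €1,836,138.50 − €714,900 = €1,121,238.50.
Degree of operating leverage = €1,836,138.50 / €1,121,238.50 = 1.6376.
%ΔEBIT = DOL × %ΔSales = 1.6376 × +5.7% = +9.3%.

+9.3%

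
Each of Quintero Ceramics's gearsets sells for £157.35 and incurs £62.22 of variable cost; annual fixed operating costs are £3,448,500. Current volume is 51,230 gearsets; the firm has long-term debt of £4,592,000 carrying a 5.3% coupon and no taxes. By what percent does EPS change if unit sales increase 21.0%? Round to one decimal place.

Contribution at this volume is 51,230 × £95.13 = £4,873,509.90.
EBIT = £4,873,509.90 − £3,448,500 = £1,425,009.90.
Interest = £243,376.00, so EBIT − I = £1,181,633.90.
DCL = total CM / (EBIT − I) = £4,873,509.90 / £1,181,633.90 = 4.1244.
EPS therefore changes by 4.1244 × (+21.0%) = +86.6%.

+86.6%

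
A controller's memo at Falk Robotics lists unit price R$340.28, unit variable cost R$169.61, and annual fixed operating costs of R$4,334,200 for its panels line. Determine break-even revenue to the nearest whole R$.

R$8,641,481

CM per unit = R$340.28 − R$169.61 = R$170.67; CM ratio = R$170.67 / R$340.28 = 0.5016.
Break-even revenue = fixed costs × price ÷ CM = R$4,334,200 × R$340.28 ÷ R$170.67 = R$8,641,481.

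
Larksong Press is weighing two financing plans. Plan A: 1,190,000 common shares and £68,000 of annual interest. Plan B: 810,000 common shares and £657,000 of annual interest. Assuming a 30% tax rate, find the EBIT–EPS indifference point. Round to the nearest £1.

£1,912,500

At indifference, (EBIT − 68,000)(1 − t)/1,190,000 = (EBIT − 657,000)(1 − t)/810,000.
Cancelling (1 − t) and cross-multiplying: 810,000·(EBIT − 68,000) = 1,190,000·(EBIT − 657,000).
EBIT × (1,190,000 − 810,000) = 657,000 × 1,190,000 − 68,000 × 810,000 = 726,750,000,000, so EBIT = 726,750,000,000 ÷ 380,000 = 1,912,500.00.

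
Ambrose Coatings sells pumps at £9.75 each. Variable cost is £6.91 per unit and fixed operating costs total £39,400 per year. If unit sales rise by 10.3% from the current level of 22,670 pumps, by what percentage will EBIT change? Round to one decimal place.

+26.5%

Contribution at this volume is 22,670 × £2.84 = £64,382.80.
EBIT = £64,382.80 − £39,400 = £24,982.80.
Degree of operating leverage = £64,382.80 / £24,982.80 = 2.5771.
%ΔEBIT = DOL × %ΔSales = 2.5771 × +10.3% = +26.5%.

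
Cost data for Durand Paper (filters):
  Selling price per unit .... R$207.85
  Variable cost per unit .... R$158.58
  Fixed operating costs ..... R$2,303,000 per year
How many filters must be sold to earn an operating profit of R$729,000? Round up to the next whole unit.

61,539 filters

Contribution margin per unit = R$207.85 − R$158.58 = R$49.27.
Need Q such that Q × R$49.27 − R$2,303,000 = R$729,000, i.e. Q = R$3,032,000 / R$49.27 = 61,538.46 → 61,539.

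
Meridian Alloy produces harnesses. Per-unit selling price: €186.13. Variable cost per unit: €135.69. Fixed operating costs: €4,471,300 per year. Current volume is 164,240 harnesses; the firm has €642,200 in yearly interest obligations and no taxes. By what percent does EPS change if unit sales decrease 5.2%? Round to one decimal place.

-13.6%

Contribution at this volume is 164,240 × €50.44 = €8,284,265.60.
Subtracting fixed costs: EBIT = €8,284,265.60 − €4,471,300 = €3,812,965.60.
Interest = €642,200.00, so EBIT − I = €3,170,765.60.
DCL = total CM / (EBIT − I) = €8,284,265.60 / €3,170,765.60 = 2.6127.
%ΔEPS = DCL × %ΔSales = 2.6127 × -5.2% = -13.6%.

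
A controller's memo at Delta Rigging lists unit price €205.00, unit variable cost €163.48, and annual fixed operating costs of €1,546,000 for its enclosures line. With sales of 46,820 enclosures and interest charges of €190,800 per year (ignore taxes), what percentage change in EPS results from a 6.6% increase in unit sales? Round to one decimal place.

Total contribution margin = 46,820 × €41.52 = €1,943,966.40.
EBIT = €1,943,966.40 − €1,546,000 = €397,966.40.
After interest of €190,800.00, pre-tax earnings = €207,166.40.
DCL = total CM / (EBIT − I) = €1,943,966.40 / €207,166.40 = 9.3836.
EPS therefore changes by 9.3836 × (+6.6%) = +61.9%.

+61.9%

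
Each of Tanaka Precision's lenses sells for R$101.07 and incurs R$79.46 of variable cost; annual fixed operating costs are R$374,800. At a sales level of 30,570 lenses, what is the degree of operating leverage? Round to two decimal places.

At 30,570 units, contribution = 30,570 × R$21.61 = R$660,617.70.
Subtracting fixed costs: EBIT = R$660,617.70 − R$374,800 = R$285,817.70.
So DOL = total CM / EBIT = R$660,617.70 / R$285,817.70 = 2.3113.

2.31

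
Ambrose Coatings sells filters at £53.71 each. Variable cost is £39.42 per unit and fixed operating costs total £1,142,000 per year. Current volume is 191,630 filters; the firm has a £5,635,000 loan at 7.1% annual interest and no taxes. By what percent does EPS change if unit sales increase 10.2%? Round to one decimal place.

+23.3%

Total contribution margin = 191,630 × £14.29 = £2,738,392.70.
EBIT = £2,738,392.70 − £1,142,000 = £1,596,392.70.
Interest = £400,085.00, so EBIT − I = £1,196,307.70.
DCL = total CM / (EBIT − I) = £2,738,392.70 / £1,196,307.70 = 2.2890.
EPS therefore changes by 2.2890 × (+10.2%) = +23.3%.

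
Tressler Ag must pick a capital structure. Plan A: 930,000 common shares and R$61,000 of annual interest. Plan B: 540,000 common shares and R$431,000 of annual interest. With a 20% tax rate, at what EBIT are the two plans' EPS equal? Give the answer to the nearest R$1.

R$943,308

At indifference, (EBIT − 61,000)(1 − t)/930,000 = (EBIT − 431,000)(1 − t)/540,000.
Cancelling (1 − t) and cross-multiplying: 540,000·(EBIT − 61,000) = 930,000·(EBIT − 431,000).
EBIT × (930,000 − 540,000) = 431,000 × 930,000 − 61,000 × 540,000 = 367,890,000,000, so EBIT = 367,890,000,000 ÷ 390,000 = 943,307.69.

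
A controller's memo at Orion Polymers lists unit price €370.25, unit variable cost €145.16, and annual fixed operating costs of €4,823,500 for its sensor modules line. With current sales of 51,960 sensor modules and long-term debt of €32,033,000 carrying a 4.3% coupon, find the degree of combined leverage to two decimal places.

Contribution at this volume is 51,960 × €225.09 = €11,695,676.40.
Subtracting fixed costs: EBIT = €11,695,676.40 − €4,823,500 = €6,872,176.40. Interest = €1,377,419.00.
DOL = €11,695,676.40 ÷ €6,872,176.40 = 1.7019; DFL = €6,872,176.40 ÷ €5,494,757.40 = 1.2507.
Combined leverage = 1.7019 × 1.2507 = 2.1286.

2.13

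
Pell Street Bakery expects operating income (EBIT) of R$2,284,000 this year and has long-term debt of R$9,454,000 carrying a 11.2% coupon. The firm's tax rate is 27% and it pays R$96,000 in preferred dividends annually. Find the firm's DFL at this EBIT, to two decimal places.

Interest = R$1,058,848.00.
Preferred dividends grossed up pre-tax: R$96,000 / (1 − 0.27) = R$131,506.85.
DFL = EBIT ÷ [EBIT − I − D_p/(1−t)] = R$2,284,000 ÷ [R$2,284,000 − R$1,058,848.00 − R$131,506.85] = R$2,284,000 ÷ R$1,093,645.15 = 2.0884.

2.09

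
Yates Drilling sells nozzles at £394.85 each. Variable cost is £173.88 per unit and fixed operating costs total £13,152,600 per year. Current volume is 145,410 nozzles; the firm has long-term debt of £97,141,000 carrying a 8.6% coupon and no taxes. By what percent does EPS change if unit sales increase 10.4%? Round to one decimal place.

At 145,410 units, contribution = 145,410 × £220.97 = £32,131,247.70.
Operating income = contribution − fixed costs = £32,131,247.70 − £13,152,600 = £18,978,647.70.
Interest = £8,354,126.00, so EBIT − I = £10,624,521.70.
DCL = total CM / (EBIT − I) = £32,131,247.70 / £10,624,521.70 = 3.0243.
EPS therefore changes by 3.0243 × (+10.4%) = +31.5%.

+31.5%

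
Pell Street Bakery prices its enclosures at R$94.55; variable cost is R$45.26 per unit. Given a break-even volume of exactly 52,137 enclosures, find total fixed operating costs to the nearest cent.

R$2,569,832.73

Each unit contributes R$94.55 − R$45.26 = R$49.29.
Since BE = FC / CM, FC = 52,137 × R$49.29 = R$2,569,832.73.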